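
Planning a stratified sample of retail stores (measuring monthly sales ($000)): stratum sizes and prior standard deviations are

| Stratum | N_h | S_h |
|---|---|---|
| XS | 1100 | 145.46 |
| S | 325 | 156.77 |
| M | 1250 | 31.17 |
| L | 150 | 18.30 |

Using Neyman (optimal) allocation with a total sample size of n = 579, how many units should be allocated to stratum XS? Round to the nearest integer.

367

Neyman allocation: n_h = n · N_h S_h / Σ N_i S_i, with n = 579.
  stratum XS: N_h·S_h = 1100·145.46 = 160006.00
  stratum S: N_h·S_h = 325·156.77 = 50950.25
  stratum M: N_h·S_h = 1250·31.17 = 38962.50
  stratum L: N_h·S_h = 150·18.30 = 2745.00
Σ N_h S_h = 252663.75
n for stratum XS = 579·160006.00/252663.75 = 366.667 → 367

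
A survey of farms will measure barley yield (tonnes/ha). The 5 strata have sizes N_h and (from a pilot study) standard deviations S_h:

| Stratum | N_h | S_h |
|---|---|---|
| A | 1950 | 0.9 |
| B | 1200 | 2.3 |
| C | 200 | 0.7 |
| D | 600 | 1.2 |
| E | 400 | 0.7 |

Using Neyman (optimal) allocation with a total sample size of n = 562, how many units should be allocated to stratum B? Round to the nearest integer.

Neyman allocation: n_h = n · N_h S_h / Σ N_i S_i, with n = 562.
  stratum A: N_h·S_h = 1950·0.9 = 1755.00
  stratum B: N_h·S_h = 1200·2.3 = 2760.00
  stratum C: N_h·S_h = 200·0.7 = 140.00
  stratum D: N_h·S_h = 600·1.2 = 720.00
  stratum E: N_h·S_h = 400·0.7 = 280.00
Σ N_h S_h = 5655.00
n for stratum B = 562·2760.00/5655.00 = 274.292 → 274

274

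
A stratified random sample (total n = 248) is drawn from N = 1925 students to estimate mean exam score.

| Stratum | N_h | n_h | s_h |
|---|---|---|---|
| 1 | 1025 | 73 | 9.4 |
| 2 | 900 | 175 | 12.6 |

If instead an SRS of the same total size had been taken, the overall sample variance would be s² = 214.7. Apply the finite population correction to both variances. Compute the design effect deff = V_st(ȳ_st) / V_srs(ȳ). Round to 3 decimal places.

V̂(ȳ_st) = Σ W_h² (1 − n_h/N_h) s_h²/n_h, with W_h = N_h/N and N = 1925:
  stratum 1: (1025/1925)²·(1 − 73/1025)·9.4²/73 = 0.318737
  stratum 2: (900/1925)²·(1 − 175/900)·12.6²/175 = 0.159743
V_st = 0.47848
V_srs = (1 − 248/1925)·214.7/248 = 0.754193
deff = V_st / V_srs = 0.47848/0.754193 = 0.6344

deff ≈ 0.634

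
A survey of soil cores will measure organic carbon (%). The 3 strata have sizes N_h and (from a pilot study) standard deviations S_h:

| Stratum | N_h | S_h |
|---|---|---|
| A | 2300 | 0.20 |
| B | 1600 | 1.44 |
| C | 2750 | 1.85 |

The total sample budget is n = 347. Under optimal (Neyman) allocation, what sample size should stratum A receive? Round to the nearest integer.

20

Neyman allocation: n_h = n · N_h S_h / Σ N_i S_i, with n = 347.
  stratum A: N_h·S_h = 2300·0.20 = 460.00
  stratum B: N_h·S_h = 1600·1.44 = 2304.00
  stratum C: N_h·S_h = 2750·1.85 = 5087.50
Σ N_h S_h = 7851.50
n for stratum A = 347·460.00/7851.50 = 20.330 → 20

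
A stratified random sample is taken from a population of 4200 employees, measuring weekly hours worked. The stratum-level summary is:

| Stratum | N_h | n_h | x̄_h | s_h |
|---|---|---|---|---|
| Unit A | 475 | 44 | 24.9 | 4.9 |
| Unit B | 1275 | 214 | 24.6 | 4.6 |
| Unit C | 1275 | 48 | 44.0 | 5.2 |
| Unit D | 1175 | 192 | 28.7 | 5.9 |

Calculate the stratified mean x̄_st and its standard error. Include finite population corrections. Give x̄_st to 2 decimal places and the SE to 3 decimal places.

x̄_st = Σ W_h x̄_h = (475·24.9 + 1275·24.6 + 1275·44.0 + 1175·28.7)/4200 = 31.67024
V̂(x̄_st) = Σ W_h² (1 − n_h/N_h) s_h²/n_h, with W_h = N_h/N and N = 4200:
  stratum Unit A: (475/4200)²·(1 − 44/475)·4.9²/44 = 0.00633303
  stratum Unit B: (1275/4200)²·(1 − 214/1275)·4.6²/214 = 0.00758279
  stratum Unit C: (1275/4200)²·(1 − 48/1275)·5.2²/48 = 0.0499599
  stratum Unit D: (1175/4200)²·(1 − 192/1175)·5.9²/192 = 0.0118712
V̂(x̄_st) = 0.075747
SE(x̄_st) = √0.075747 = 0.275222

x̄_st ≈ 31.67, SE ≈ 0.275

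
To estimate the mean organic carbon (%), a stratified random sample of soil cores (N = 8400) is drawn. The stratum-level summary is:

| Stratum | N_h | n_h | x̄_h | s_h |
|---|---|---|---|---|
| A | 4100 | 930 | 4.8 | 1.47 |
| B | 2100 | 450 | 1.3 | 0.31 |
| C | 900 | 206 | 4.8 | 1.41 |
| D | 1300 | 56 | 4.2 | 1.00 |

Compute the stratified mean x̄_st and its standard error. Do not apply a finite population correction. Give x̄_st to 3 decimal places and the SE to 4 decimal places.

x̄_st = Σ W_h x̄_h = (4100·4.8 + 2100·1.3 + 900·4.8 + 1300·4.2)/8400 = 3.83214
V̂(x̄_st) = Σ W_h² s_h²/n_h, with W_h = N_h/N and N = 8400:
  stratum A: (4100/8400)²·1.47²/930 = 0.000553555
  stratum B: (2100/8400)²·0.31²/450 = 1.33472e-05
  stratum C: (900/8400)²·1.41²/206 = 0.000110789
  stratum D: (1300/8400)²·1.00²/56 = 0.000427701
V̂(x̄_st) = 0.00110539
SE(x̄_st) = √0.00110539 = 0.0332474

x̄_st ≈ 3.832, SE ≈ 0.0332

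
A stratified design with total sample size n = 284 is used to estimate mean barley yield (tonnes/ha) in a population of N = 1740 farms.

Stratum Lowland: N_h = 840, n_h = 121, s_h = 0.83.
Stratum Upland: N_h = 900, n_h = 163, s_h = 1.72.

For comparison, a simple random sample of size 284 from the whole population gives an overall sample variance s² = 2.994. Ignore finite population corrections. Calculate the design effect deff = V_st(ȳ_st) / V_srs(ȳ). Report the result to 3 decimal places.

deff ≈ 0.586

V̂(ȳ_st) = Σ W_h² s_h²/n_h, with W_h = N_h/N and N = 1740:
  stratum Lowland: (840/1740)²·0.83²/121 = 0.00132688
  stratum Upland: (900/1740)²·1.72²/163 = 0.00485574
V_st = 0.00618262
V_srs = s²/n = 2.994/284 = 0.0105423
deff = V_st / V_srs = 0.00618262/0.0105423 = 0.5865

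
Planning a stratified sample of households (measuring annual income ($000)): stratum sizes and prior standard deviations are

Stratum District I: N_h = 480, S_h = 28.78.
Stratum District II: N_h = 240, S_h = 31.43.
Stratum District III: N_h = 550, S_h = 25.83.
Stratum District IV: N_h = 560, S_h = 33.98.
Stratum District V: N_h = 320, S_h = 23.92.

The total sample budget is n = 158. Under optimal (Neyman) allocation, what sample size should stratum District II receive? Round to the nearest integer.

Neyman allocation: n_h = n · N_h S_h / Σ N_i S_i, with n = 158.
  stratum District I: N_h·S_h = 480·28.78 = 13814.40
  stratum District II: N_h·S_h = 240·31.43 = 7543.20
  stratum District III: N_h·S_h = 550·25.83 = 14206.50
  stratum District IV: N_h·S_h = 560·33.98 = 19028.80
  stratum District V: N_h·S_h = 320·23.92 = 7654.40
Σ N_h S_h = 62247.30
n for stratum District II = 158·7543.20/62247.30 = 19.147 → 19

19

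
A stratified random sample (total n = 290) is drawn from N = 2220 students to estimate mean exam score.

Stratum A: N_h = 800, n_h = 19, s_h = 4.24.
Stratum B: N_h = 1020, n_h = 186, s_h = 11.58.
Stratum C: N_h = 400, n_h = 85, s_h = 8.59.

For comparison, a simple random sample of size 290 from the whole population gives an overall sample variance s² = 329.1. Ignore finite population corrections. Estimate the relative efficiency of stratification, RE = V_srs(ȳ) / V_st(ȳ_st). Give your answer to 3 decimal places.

RE ≈ 3.742

V̂(ȳ_st) = Σ W_h² s_h²/n_h, with W_h = N_h/N and N = 2220:
  stratum A: (800/2220)²·4.24²/19 = 0.122872
  stratum B: (1020/2220)²·11.58²/186 = 0.152194
  stratum C: (400/2220)²·8.59²/85 = 0.0281826
V_st = 0.303249
V_srs = s²/n = 329.1/290 = 1.13483
Relative efficiency = V_srs / V_st = 1.13483/0.303249 = 3.7422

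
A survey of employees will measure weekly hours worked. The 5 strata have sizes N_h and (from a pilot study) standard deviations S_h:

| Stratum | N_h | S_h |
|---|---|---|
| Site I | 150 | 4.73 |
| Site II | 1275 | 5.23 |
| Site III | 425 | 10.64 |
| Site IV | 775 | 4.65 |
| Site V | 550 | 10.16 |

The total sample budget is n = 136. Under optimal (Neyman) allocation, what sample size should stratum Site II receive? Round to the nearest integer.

Neyman allocation: n_h = n · N_h S_h / Σ N_i S_i, with n = 136.
  stratum Site I: N_h·S_h = 150·4.73 = 709.50
  stratum Site II: N_h·S_h = 1275·5.23 = 6668.25
  stratum Site III: N_h·S_h = 425·10.64 = 4522.00
  stratum Site IV: N_h·S_h = 775·4.65 = 3603.75
  stratum Site V: N_h·S_h = 550·10.16 = 5588.00
Σ N_h S_h = 21091.50
n for stratum Site II = 136·6668.25/21091.50 = 42.998 → 43

43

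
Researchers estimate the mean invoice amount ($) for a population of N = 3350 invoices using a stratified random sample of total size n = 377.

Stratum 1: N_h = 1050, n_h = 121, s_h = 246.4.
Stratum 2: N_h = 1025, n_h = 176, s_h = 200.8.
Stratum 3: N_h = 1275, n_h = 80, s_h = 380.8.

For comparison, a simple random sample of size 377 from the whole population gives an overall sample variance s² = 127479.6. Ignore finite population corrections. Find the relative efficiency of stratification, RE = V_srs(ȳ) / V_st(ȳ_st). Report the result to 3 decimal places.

V̂(ȳ_st) = Σ W_h² s_h²/n_h, with W_h = N_h/N and N = 3350:
  stratum 1: (1050/3350)²·246.4²/121 = 49.293
  stratum 2: (1025/3350)²·200.8²/176 = 21.4473
  stratum 3: (1275/3350)²·380.8²/80 = 262.564
V_st = 333.304
V_srs = s²/n = 127479.6/377 = 338.142
Relative efficiency = V_srs / V_st = 338.142/333.304 = 1.0145

RE ≈ 1.015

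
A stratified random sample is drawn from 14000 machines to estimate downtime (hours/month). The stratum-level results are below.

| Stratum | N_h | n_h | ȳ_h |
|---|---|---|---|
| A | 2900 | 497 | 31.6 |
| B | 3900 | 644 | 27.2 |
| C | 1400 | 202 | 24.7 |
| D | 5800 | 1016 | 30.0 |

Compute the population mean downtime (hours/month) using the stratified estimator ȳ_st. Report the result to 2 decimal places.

ȳ_st ≈ 29.02

N = Σ N_h = 14000. Stratum weights W_h = N_h/N.
ȳ_st = (2900·31.6 + 3900·27.2 + 1400·24.7 + 5800·30.0) / 14000 = 29.0214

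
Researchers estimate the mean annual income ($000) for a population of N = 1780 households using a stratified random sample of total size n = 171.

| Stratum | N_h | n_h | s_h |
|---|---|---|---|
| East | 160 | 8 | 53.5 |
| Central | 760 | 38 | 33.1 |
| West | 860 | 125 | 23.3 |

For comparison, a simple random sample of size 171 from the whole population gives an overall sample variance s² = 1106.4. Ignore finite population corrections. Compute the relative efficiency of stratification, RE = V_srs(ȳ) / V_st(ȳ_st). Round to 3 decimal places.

V̂(ȳ_st) = Σ W_h² s_h²/n_h, with W_h = N_h/N and N = 1780:
  stratum East: (160/1780)²·53.5²/8 = 2.8908
  stratum Central: (760/1780)²·33.1²/38 = 5.25605
  stratum West: (860/1780)²·23.3²/125 = 1.01382
V_st = 9.16066
V_srs = s²/n = 1106.4/171 = 6.47018
Relative efficiency = V_srs / V_st = 6.47018/9.16066 = 0.7063

RE ≈ 0.706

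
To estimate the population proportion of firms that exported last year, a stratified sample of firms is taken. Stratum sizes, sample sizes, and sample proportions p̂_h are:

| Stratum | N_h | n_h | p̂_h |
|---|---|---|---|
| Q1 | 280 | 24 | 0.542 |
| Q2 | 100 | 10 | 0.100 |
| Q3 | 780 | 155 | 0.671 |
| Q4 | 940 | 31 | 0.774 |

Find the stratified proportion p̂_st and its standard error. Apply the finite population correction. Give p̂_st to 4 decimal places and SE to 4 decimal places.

p̂_st ≈ 0.6727, SE ≈ 0.0385

N = 2100; stratum weights W_h = N_h/N.
p̂_st = Σ W_h p̂_h = (280·0.542 + 100·0.100 + 780·0.671 + 940·0.774)/2100 = 0.67271
V̂(p̂_st) = Σ W_h² (1 − n_h/N_h) p̂_h(1−p̂_h)/(n_h−1):
  stratum Q1: (280/2100)²·(1 − 24/280)·0.542·0.458/23 = 0.000175427
  stratum Q2: (100/2100)²·(1 − 10/100)·0.100·0.900/9 = 2.04082e-05
  stratum Q3: (780/2100)²·(1 − 155/780)·0.671·0.329/154 = 0.000158465
  stratum Q4: (940/2100)²·(1 − 31/940)·0.774·0.226/30 = 0.00112975
V̂(p̂_st) = 0.00148405; SE = √V̂ = 0.0385233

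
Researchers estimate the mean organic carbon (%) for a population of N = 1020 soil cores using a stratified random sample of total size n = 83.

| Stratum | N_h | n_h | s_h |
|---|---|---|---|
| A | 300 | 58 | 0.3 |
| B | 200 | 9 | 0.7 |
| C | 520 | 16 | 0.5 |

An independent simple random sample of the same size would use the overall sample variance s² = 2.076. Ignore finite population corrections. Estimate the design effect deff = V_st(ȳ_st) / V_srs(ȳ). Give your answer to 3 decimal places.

V̂(ȳ_st) = Σ W_h² s_h²/n_h, with W_h = N_h/N and N = 1020:
  stratum A: (300/1020)²·0.3²/58 = 0.000134232
  stratum B: (200/1020)²·0.7²/9 = 0.00209321
  stratum C: (520/1020)²·0.5²/16 = 0.00406094
V_st = 0.00628838
V_srs = s²/n = 2.076/83 = 0.025012
deff = V_st / V_srs = 0.00628838/0.025012 = 0.2514

deff ≈ 0.251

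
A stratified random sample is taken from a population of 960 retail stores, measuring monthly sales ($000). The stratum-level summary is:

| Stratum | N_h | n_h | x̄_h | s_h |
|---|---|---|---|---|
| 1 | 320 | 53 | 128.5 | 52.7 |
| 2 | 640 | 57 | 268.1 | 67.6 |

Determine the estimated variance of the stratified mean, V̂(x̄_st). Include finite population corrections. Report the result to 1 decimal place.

V̂(x̄_st) ≈ 37.3

V̂(x̄_st) = Σ W_h² (1 − n_h/N_h) s_h²/n_h, with W_h = N_h/N and N = 960:
  stratum 1: (320/960)²·(1 − 53/320)·52.7²/53 = 4.85807
  stratum 2: (640/960)²·(1 − 57/640)·67.6²/57 = 32.4582
V̂(x̄_st) = 37.3163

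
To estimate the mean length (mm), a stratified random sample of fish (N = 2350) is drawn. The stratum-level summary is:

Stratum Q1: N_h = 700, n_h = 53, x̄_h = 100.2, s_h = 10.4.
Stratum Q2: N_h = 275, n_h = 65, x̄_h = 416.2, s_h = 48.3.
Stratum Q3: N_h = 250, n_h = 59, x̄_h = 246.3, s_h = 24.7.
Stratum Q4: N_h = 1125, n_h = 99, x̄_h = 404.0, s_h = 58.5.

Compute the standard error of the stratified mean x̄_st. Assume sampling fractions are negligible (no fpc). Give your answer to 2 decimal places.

SE(x̄_st) ≈ 2.95

V̂(x̄_st) = Σ W_h² s_h²/n_h, with W_h = N_h/N and N = 2350:
  stratum Q1: (700/2350)²·10.4²/53 = 0.181072
  stratum Q2: (275/2350)²·48.3²/65 = 0.491485
  stratum Q3: (250/2350)²·24.7²/59 = 0.117027
  stratum Q4: (1125/2350)²·58.5²/99 = 7.9222
V̂(x̄_st) = 8.71179
SE(x̄_st) = √8.71179 = 2.95157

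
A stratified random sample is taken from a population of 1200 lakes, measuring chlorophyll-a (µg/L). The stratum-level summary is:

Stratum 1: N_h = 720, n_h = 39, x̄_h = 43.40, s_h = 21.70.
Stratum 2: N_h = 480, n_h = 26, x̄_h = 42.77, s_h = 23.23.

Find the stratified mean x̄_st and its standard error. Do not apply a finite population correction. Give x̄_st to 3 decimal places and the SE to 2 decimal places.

x̄_st ≈ 43.148, SE ≈ 2.77

x̄_st = Σ W_h x̄_h = (720·43.40 + 480·42.77)/1200 = 43.14800
V̂(x̄_st) = Σ W_h² s_h²/n_h, with W_h = N_h/N and N = 1200:
  stratum 1: (720/1200)²·21.70²/39 = 4.34668
  stratum 2: (480/1200)²·23.23²/26 = 3.32082
V̂(x̄_st) = 7.66749
SE(x̄_st) = √7.66749 = 2.76902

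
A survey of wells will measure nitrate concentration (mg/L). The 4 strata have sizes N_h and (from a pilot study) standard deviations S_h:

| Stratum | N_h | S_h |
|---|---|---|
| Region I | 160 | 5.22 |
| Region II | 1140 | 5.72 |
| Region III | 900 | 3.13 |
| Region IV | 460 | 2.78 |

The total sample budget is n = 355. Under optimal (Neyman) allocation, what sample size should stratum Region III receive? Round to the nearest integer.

Neyman allocation: n_h = n · N_h S_h / Σ N_i S_i, with n = 355.
  stratum Region I: N_h·S_h = 160·5.22 = 835.20
  stratum Region II: N_h·S_h = 1140·5.72 = 6520.80
  stratum Region III: N_h·S_h = 900·3.13 = 2817.00
  stratum Region IV: N_h·S_h = 460·2.78 = 1278.80
Σ N_h S_h = 11451.80
n for stratum Region III = 355·2817.00/11451.80 = 87.326 → 87

87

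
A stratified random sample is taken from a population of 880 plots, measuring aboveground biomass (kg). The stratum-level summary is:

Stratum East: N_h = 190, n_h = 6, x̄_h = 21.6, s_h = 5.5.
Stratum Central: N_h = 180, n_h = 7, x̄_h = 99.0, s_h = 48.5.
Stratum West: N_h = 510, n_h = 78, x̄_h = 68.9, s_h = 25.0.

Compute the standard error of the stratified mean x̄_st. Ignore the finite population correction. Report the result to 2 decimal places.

V̂(x̄_st) = Σ W_h² s_h²/n_h, with W_h = N_h/N and N = 880:
  stratum East: (190/880)²·5.5²/6 = 0.235026
  stratum Central: (180/880)²·48.5²/7 = 14.0593
  stratum West: (510/880)²·25.0²/78 = 2.69129
V̂(x̄_st) = 16.9857
SE(x̄_st) = √16.9857 = 4.12137

SE(x̄_st) ≈ 4.12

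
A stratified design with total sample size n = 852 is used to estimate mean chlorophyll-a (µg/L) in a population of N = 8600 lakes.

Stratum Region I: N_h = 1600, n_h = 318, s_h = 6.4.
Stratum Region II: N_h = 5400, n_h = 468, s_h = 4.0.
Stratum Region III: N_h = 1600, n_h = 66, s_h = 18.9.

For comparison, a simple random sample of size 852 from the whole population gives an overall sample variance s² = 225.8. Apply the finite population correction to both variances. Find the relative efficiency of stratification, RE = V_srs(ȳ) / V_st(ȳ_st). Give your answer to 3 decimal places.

RE ≈ 1.221

V̂(ȳ_st) = Σ W_h² (1 − n_h/N_h) s_h²/n_h, with W_h = N_h/N and N = 8600:
  stratum Region I: (1600/8600)²·(1 − 318/1600)·6.4²/318 = 0.00357227
  stratum Region II: (5400/8600)²·(1 − 468/5400)·4.0²/468 = 0.012311
  stratum Region III: (1600/8600)²·(1 − 66/1600)·18.9²/66 = 0.179609
V_st = 0.195492
V_srs = (1 − 852/8600)·225.8/852 = 0.238768
Relative efficiency = V_srs / V_st = 0.238768/0.195492 = 1.2214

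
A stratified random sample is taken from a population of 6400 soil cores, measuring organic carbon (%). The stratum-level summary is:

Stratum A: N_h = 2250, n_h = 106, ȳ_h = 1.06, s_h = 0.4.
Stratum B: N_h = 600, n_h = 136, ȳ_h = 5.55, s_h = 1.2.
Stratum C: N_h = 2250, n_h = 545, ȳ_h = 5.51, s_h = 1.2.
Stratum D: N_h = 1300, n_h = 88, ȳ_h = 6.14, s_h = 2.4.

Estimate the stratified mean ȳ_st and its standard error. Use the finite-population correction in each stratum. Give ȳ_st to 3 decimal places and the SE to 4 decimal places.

ȳ_st ≈ 4.077, SE ≈ 0.0549

ȳ_st = Σ W_h ȳ_h = (2250·1.06 + 600·5.55 + 2250·5.51 + 1300·6.14)/6400 = 4.07727
V̂(ȳ_st) = Σ W_h² (1 − n_h/N_h) s_h²/n_h, with W_h = N_h/N and N = 6400:
  stratum A: (2250/6400)²·(1 − 106/2250)·0.4²/106 = 0.000177771
  stratum B: (600/6400)²·(1 − 136/600)·1.2²/136 = 7.19669e-05
  stratum C: (2250/6400)²·(1 − 545/2250)·1.2²/545 = 0.000247465
  stratum D: (1300/6400)²·(1 − 88/1300)·2.4²/88 = 0.00251783
V̂(ȳ_st) = 0.00301503
SE(ȳ_st) = √0.00301503 = 0.0549093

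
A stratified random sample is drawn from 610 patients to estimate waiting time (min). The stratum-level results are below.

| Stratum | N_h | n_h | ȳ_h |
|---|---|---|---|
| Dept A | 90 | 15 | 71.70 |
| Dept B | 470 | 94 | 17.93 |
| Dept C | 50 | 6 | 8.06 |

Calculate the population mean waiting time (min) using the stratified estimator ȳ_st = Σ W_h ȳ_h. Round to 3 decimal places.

ȳ_st ≈ 25.054

N = Σ N_h = 610. Stratum weights W_h = N_h/N.
ȳ_st = (90·71.70 + 470·17.93 + 50·8.06) / 610 = 25.05426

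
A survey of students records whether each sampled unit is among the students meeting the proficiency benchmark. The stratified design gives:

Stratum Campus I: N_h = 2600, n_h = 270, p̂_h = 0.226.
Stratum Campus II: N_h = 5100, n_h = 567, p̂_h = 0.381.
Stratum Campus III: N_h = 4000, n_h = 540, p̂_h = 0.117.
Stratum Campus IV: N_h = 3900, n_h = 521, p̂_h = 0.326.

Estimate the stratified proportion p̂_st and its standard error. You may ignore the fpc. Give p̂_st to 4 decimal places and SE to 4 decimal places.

N = 15600; stratum weights W_h = N_h/N.
p̂_st = Σ W_h p̂_h = (2600·0.226 + 5100·0.381 + 4000·0.117 + 3900·0.326)/15600 = 0.27372
V̂(p̂_st) = Σ W_h² p̂_h(1−p̂_h)/(n_h−1):
  stratum Campus I: (2600/15600)²·0.226·0.774/269 = 1.80632e-05
  stratum Campus II: (5100/15600)²·0.381·0.619/566 = 4.45339e-05
  stratum Campus III: (4000/15600)²·0.117·0.883/539 = 1.26017e-05
  stratum Campus IV: (3900/15600)²·0.326·0.674/520 = 2.64091e-05
V̂(p̂_st) = 0.000101608; SE = √V̂ = 0.0100801

p̂_st ≈ 0.2737, SE ≈ 0.0101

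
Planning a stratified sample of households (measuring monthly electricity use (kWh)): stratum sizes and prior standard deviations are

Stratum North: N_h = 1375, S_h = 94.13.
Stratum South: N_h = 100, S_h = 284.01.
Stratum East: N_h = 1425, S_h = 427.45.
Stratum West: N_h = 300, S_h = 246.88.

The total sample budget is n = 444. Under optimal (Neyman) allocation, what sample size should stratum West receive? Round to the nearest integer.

39

Neyman allocation: n_h = n · N_h S_h / Σ N_i S_i, with n = 444.
  stratum North: N_h·S_h = 1375·94.13 = 129428.75
  stratum South: N_h·S_h = 100·284.01 = 28401.00
  stratum East: N_h·S_h = 1425·427.45 = 609116.25
  stratum West: N_h·S_h = 300·246.88 = 74064.00
Σ N_h S_h = 841010.00
n for stratum West = 444·74064.00/841010.00 = 39.101 → 39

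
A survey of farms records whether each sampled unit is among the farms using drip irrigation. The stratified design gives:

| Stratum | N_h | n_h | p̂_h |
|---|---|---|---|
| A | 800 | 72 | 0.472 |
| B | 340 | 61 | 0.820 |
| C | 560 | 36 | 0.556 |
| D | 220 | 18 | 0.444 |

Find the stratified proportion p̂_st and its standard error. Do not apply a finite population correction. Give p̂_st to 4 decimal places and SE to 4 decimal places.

N = 1920; stratum weights W_h = N_h/N.
p̂_st = Σ W_h p̂_h = (800·0.472 + 340·0.820 + 560·0.556 + 220·0.444)/1920 = 0.55492
V̂(p̂_st) = Σ W_h² p̂_h(1−p̂_h)/(n_h−1):
  stratum A: (800/1920)²·0.472·0.528/71 = 0.00060939
  stratum B: (340/1920)²·0.820·0.180/60 = 7.71419e-05
  stratum C: (560/1920)²·0.556·0.444/35 = 0.000600017
  stratum D: (220/1920)²·0.444·0.556/17 = 0.000190657
V̂(p̂_st) = 0.0014772; SE = √V̂ = 0.0384344

p̂_st ≈ 0.5549, SE ≈ 0.0384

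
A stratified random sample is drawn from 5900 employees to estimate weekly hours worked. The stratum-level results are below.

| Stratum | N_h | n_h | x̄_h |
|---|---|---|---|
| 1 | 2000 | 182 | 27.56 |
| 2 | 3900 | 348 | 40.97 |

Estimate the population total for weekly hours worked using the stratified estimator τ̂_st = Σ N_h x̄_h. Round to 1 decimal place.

τ̂_st ≈ 214903.0

τ̂_st = Σ N_h x̄_h = 2000·27.56 + 3900·40.97 = 214903.0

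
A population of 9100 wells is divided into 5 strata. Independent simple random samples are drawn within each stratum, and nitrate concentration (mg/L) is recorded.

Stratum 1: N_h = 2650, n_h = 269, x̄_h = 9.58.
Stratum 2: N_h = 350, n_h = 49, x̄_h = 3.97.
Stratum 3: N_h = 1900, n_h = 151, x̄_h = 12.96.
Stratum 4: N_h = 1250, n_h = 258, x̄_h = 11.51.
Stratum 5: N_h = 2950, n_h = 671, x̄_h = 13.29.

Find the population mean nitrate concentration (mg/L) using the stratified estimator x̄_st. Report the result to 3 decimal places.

x̄_st ≈ 11.538

N = Σ N_h = 9100. Stratum weights W_h = N_h/N.
x̄_st = (2650·9.58 + 350·3.97 + 1900·12.96 + 1250·11.51 + 2950·13.29) / 9100 = 11.53775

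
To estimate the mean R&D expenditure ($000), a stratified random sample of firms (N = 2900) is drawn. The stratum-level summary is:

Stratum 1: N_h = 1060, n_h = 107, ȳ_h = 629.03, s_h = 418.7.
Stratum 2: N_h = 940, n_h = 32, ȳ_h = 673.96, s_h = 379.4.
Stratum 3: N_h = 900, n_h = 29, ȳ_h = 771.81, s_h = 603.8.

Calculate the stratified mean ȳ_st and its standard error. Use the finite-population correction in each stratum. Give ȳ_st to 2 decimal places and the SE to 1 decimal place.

ȳ_st ≈ 687.90, SE ≈ 42.7

ȳ_st = Σ W_h ȳ_h = (1060·629.03 + 940·673.96 + 900·771.81)/2900 = 687.90455
V̂(ȳ_st) = Σ W_h² (1 − n_h/N_h) s_h²/n_h, with W_h = N_h/N and N = 2900:
  stratum 1: (1060/2900)²·(1 − 107/1060)·418.7²/107 = 196.8
  stratum 2: (940/2900)²·(1 − 32/940)·379.4²/32 = 456.523
  stratum 3: (900/2900)²·(1 − 29/900)·603.8²/29 = 1171.8
V̂(ȳ_st) = 1825.12
SE(ȳ_st) = √1825.12 = 42.7214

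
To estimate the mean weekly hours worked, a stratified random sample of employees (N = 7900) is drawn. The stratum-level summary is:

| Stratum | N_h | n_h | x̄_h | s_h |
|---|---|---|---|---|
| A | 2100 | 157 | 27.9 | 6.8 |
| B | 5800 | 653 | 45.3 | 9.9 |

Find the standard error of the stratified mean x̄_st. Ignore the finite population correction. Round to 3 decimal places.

SE(x̄_st) ≈ 0.319

V̂(x̄_st) = Σ W_h² s_h²/n_h, with W_h = N_h/N and N = 7900:
  stratum A: (2100/7900)²·6.8²/157 = 0.0208115
  stratum B: (5800/7900)²·9.9²/653 = 0.080902
V̂(x̄_st) = 0.101713
SE(x̄_st) = √0.101713 = 0.318925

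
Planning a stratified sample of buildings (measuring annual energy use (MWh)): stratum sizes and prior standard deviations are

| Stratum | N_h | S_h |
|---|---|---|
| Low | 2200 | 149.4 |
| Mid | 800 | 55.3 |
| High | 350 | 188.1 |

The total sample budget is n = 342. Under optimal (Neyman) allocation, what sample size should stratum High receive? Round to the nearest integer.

51

Neyman allocation: n_h = n · N_h S_h / Σ N_i S_i, with n = 342.
  stratum Low: N_h·S_h = 2200·149.4 = 328680.00
  stratum Mid: N_h·S_h = 800·55.3 = 44240.00
  stratum High: N_h·S_h = 350·188.1 = 65835.00
Σ N_h S_h = 438755.00
n for stratum High = 342·65835.00/438755.00 = 51.317 → 51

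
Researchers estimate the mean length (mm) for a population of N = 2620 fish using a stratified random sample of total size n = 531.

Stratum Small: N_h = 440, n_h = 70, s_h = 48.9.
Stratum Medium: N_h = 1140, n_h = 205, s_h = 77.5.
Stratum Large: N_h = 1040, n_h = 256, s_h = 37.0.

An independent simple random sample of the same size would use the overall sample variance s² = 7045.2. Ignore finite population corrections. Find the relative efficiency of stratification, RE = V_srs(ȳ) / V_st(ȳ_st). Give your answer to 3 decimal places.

V̂(ȳ_st) = Σ W_h² s_h²/n_h, with W_h = N_h/N and N = 2620:
  stratum Small: (440/2620)²·48.9²/70 = 0.963435
  stratum Medium: (1140/2620)²·77.5²/205 = 5.54698
  stratum Large: (1040/2620)²·37.0²/256 = 0.842612
V_st = 7.35303
V_srs = s²/n = 7045.2/531 = 13.2678
Relative efficiency = V_srs / V_st = 13.2678/7.35303 = 1.8044

RE ≈ 1.804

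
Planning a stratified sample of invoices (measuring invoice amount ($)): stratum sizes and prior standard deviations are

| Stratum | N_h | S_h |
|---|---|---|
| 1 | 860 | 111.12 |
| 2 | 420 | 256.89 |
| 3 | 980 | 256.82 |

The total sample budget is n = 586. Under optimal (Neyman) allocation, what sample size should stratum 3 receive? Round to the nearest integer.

Neyman allocation: n_h = n · N_h S_h / Σ N_i S_i, with n = 586.
  stratum 1: N_h·S_h = 860·111.12 = 95563.20
  stratum 2: N_h·S_h = 420·256.89 = 107893.80
  stratum 3: N_h·S_h = 980·256.82 = 251683.60
Σ N_h S_h = 455140.60
n for stratum 3 = 586·251683.60/455140.60 = 324.046 → 324

324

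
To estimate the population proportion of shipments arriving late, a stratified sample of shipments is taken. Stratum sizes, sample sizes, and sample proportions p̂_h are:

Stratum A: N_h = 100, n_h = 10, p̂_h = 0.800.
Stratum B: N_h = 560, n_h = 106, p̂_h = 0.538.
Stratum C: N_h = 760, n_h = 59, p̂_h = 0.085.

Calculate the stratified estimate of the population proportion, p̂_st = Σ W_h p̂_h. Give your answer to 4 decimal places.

N = 1420; stratum weights W_h = N_h/N.
p̂_st = Σ W_h p̂_h = (100·0.800 + 560·0.538 + 760·0.085)/1420 = 0.31400

p̂_st ≈ 0.3140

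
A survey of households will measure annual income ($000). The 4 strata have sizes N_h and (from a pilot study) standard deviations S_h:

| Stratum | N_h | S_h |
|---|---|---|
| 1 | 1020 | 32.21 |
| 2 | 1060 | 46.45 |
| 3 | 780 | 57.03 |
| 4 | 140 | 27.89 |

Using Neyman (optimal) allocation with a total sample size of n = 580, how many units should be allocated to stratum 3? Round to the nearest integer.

Neyman allocation: n_h = n · N_h S_h / Σ N_i S_i, with n = 580.
  stratum 1: N_h·S_h = 1020·32.21 = 32854.20
  stratum 2: N_h·S_h = 1060·46.45 = 49237.00
  stratum 3: N_h·S_h = 780·57.03 = 44483.40
  stratum 4: N_h·S_h = 140·27.89 = 3904.60
Σ N_h S_h = 130479.20
n for stratum 3 = 580·44483.40/130479.20 = 197.736 → 198

198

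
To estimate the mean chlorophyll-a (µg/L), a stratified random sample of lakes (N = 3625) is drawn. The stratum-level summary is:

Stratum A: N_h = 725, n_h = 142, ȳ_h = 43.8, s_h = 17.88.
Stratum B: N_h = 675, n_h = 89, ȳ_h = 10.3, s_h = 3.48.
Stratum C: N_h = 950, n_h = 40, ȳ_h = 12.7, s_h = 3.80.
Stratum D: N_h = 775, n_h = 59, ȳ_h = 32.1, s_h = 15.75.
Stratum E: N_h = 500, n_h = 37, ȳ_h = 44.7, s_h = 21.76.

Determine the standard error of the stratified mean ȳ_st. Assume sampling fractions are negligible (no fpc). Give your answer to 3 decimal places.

SE(ȳ_st) ≈ 0.745

V̂(ȳ_st) = Σ W_h² s_h²/n_h, with W_h = N_h/N and N = 3625:
  stratum A: (725/3625)²·17.88²/142 = 0.0900548
  stratum B: (675/3625)²·3.48²/89 = 0.00471802
  stratum C: (950/3625)²·3.80²/40 = 0.0247935
  stratum D: (775/3625)²·15.75²/59 = 0.192175
  stratum E: (500/3625)²·21.76²/37 = 0.243467
V̂(ȳ_st) = 0.555208
SE(ȳ_st) = √0.555208 = 0.745123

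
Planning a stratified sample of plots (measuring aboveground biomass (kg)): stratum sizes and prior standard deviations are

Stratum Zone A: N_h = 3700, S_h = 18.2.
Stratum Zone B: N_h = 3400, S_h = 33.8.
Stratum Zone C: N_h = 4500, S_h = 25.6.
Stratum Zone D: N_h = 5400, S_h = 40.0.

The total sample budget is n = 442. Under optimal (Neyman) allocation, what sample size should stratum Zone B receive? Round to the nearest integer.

Neyman allocation: n_h = n · N_h S_h / Σ N_i S_i, with n = 442.
  stratum Zone A: N_h·S_h = 3700·18.2 = 67340.00
  stratum Zone B: N_h·S_h = 3400·33.8 = 114920.00
  stratum Zone C: N_h·S_h = 4500·25.6 = 115200.00
  stratum Zone D: N_h·S_h = 5400·40.0 = 216000.00
Σ N_h S_h = 513460.00
n for stratum Zone B = 442·114920.00/513460.00 = 98.926 → 99

99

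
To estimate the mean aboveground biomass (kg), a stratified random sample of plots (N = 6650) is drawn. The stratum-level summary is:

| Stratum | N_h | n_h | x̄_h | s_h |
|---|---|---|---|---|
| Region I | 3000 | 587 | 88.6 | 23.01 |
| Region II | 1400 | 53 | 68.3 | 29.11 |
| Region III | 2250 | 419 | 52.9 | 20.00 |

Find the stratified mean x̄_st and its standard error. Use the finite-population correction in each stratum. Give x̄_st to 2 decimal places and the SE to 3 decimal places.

x̄_st ≈ 72.25, SE ≈ 0.958

x̄_st = Σ W_h x̄_h = (3000·88.6 + 1400·68.3 + 2250·52.9)/6650 = 72.24737
V̂(x̄_st) = Σ W_h² (1 − n_h/N_h) s_h²/n_h, with W_h = N_h/N and N = 6650:
  stratum Region I: (3000/6650)²·(1 − 587/3000)·23.01²/587 = 0.147649
  stratum Region II: (1400/6650)²·(1 − 53/1400)·29.11²/53 = 0.681806
  stratum Region III: (2250/6650)²·(1 − 419/2250)·20.00²/419 = 0.0889352
V̂(x̄_st) = 0.91839
SE(x̄_st) = √0.91839 = 0.958327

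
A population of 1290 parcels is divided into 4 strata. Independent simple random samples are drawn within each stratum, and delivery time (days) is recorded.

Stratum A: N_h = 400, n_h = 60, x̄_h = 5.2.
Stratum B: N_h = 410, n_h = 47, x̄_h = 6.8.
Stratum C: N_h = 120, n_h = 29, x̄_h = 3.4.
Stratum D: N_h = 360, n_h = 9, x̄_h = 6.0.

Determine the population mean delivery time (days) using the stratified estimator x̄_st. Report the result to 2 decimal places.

x̄_st ≈ 5.76

N = Σ N_h = 1290. Stratum weights W_h = N_h/N.
x̄_st = (400·5.2 + 410·6.8 + 120·3.4 + 360·6.0) / 1290 = 5.7643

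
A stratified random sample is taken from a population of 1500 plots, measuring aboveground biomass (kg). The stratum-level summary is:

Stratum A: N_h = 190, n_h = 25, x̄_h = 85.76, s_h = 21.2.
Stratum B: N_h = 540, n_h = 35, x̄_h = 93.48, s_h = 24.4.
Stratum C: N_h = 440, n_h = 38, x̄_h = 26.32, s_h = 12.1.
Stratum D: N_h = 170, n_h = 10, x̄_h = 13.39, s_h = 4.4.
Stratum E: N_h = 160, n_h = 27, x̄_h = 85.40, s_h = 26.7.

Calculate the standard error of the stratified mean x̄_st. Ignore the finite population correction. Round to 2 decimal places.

SE(x̄_st) ≈ 1.77

V̂(x̄_st) = Σ W_h² s_h²/n_h, with W_h = N_h/N and N = 1500:
  stratum A: (190/1500)²·21.2²/25 = 0.288441
  stratum B: (540/1500)²·24.4²/35 = 2.20453
  stratum C: (440/1500)²·12.1²/38 = 0.33152
  stratum D: (170/1500)²·4.4²/10 = 0.0248668
  stratum E: (160/1500)²·26.7²/27 = 0.300411
V̂(x̄_st) = 3.14977
SE(x̄_st) = √3.14977 = 1.77476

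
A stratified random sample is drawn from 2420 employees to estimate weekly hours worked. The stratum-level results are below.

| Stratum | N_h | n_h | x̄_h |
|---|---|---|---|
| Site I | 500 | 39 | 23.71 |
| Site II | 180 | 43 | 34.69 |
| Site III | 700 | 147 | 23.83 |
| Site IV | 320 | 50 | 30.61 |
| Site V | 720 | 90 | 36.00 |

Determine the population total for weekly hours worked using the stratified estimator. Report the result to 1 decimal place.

τ̂_st = Σ N_h x̄_h = 500·23.71 + 180·34.69 + 700·23.83 + 320·30.61 + 720·36.00 = 70495.4

τ̂_st ≈ 70495.4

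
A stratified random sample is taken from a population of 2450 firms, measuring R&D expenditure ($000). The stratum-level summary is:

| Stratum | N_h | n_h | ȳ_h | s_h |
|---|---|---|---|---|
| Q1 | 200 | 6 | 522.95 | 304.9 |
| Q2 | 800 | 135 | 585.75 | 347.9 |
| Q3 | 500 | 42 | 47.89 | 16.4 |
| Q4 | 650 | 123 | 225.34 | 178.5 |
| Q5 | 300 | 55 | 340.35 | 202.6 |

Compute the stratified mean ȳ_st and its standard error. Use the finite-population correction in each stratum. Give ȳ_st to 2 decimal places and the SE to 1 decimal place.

ȳ_st ≈ 345.19, SE ≈ 14.3

ȳ_st = Σ W_h ȳ_h = (200·522.95 + 800·585.75 + 500·47.89 + 650·225.34 + 300·340.35)/2450 = 345.18816
V̂(ȳ_st) = Σ W_h² (1 − n_h/N_h) s_h²/n_h, with W_h = N_h/N and N = 2450:
  stratum Q1: (200/2450)²·(1 − 6/200)·304.9²/6 = 100.153
  stratum Q2: (800/2450)²·(1 − 135/800)·347.9²/135 = 79.4611
  stratum Q3: (500/2450)²·(1 − 42/500)·16.4²/42 = 0.24431
  stratum Q4: (650/2450)²·(1 − 123/650)·178.5²/123 = 14.783
  stratum Q5: (300/2450)²·(1 − 55/300)·202.6²/55 = 9.13843
V̂(ȳ_st) = 203.78
SE(ȳ_st) = √203.78 = 14.2751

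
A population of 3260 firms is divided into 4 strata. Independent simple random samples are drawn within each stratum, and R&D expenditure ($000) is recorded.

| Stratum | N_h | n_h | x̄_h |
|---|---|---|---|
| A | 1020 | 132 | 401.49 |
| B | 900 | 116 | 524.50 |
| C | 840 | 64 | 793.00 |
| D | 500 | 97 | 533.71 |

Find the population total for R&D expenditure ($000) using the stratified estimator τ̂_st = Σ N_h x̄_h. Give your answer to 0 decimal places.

τ̂_st ≈ 1814545

τ̂_st = Σ N_h x̄_h = 1020·401.49 + 900·524.50 + 840·793.00 + 500·533.71 = 1814545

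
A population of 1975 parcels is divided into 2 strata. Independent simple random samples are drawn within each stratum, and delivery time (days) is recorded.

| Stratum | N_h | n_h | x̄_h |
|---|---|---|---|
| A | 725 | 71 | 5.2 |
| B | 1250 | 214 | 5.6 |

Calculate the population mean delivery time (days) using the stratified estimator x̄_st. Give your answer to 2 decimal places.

N = Σ N_h = 1975. Stratum weights W_h = N_h/N.
x̄_st = (725·5.2 + 1250·5.6) / 1975 = 5.4532

x̄_st ≈ 5.45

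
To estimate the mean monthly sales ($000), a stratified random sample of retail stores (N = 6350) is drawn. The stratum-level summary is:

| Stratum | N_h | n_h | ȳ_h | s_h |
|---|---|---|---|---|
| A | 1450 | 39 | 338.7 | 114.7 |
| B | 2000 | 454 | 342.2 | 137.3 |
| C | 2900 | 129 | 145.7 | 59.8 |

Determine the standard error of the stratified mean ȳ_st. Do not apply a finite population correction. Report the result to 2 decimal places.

SE(ȳ_st) ≈ 5.24

V̂(ȳ_st) = Σ W_h² s_h²/n_h, with W_h = N_h/N and N = 6350:
  stratum A: (1450/6350)²·114.7²/39 = 17.5894
  stratum B: (2000/6350)²·137.3²/454 = 4.11906
  stratum C: (2900/6350)²·59.8²/129 = 5.78178
V̂(ȳ_st) = 27.4902
SE(ȳ_st) = √27.4902 = 5.24311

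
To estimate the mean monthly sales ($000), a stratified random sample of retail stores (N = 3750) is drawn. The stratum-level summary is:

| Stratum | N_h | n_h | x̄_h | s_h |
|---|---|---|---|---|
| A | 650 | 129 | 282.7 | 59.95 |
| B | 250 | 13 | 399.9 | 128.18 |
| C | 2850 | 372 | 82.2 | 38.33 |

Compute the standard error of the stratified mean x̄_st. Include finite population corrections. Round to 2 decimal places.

SE(x̄_st) ≈ 2.82

V̂(x̄_st) = Σ W_h² (1 − n_h/N_h) s_h²/n_h, with W_h = N_h/N and N = 3750:
  stratum A: (650/3750)²·(1 − 129/650)·59.95²/129 = 0.67093
  stratum B: (250/3750)²·(1 − 13/250)·128.18²/13 = 5.32504
  stratum C: (2850/3750)²·(1 − 372/2850)·38.33²/372 = 1.98344
V̂(x̄_st) = 7.97941
SE(x̄_st) = √7.97941 = 2.82478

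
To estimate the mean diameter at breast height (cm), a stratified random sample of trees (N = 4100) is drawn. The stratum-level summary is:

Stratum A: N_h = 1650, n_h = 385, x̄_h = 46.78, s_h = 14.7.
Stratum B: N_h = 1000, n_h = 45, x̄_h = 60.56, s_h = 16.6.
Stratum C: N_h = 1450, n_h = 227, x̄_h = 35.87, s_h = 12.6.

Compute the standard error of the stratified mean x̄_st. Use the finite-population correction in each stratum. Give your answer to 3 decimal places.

SE(x̄_st) ≈ 0.701

V̂(x̄_st) = Σ W_h² (1 − n_h/N_h) s_h²/n_h, with W_h = N_h/N and N = 4100:
  stratum A: (1650/4100)²·(1 − 385/1650)·14.7²/385 = 0.0696916
  stratum B: (1000/4100)²·(1 − 45/1000)·16.6²/45 = 0.347888
  stratum C: (1450/4100)²·(1 − 227/1450)·12.6²/227 = 0.0737806
V̂(x̄_st) = 0.49136
SE(x̄_st) = √0.49136 = 0.700971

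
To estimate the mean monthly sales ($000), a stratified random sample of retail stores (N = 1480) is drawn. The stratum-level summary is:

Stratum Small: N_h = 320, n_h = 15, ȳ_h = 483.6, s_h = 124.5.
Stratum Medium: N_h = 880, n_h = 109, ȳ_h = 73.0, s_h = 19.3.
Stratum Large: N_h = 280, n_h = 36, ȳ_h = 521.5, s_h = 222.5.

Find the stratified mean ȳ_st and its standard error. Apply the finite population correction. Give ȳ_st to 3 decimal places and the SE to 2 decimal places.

ȳ_st ≈ 246.630, SE ≈ 9.49

ȳ_st = Σ W_h ȳ_h = (320·483.6 + 880·73.0 + 280·521.5)/1480 = 246.62973
V̂(ȳ_st) = Σ W_h² (1 − n_h/N_h) s_h²/n_h, with W_h = N_h/N and N = 1480:
  stratum Small: (320/1480)²·(1 − 15/320)·124.5²/15 = 46.0441
  stratum Medium: (880/1480)²·(1 − 109/880)·19.3²/109 = 1.05853
  stratum Large: (280/1480)²·(1 − 36/280)·222.5²/36 = 42.8926
V̂(ȳ_st) = 89.9952
SE(ȳ_st) = √89.9952 = 9.48658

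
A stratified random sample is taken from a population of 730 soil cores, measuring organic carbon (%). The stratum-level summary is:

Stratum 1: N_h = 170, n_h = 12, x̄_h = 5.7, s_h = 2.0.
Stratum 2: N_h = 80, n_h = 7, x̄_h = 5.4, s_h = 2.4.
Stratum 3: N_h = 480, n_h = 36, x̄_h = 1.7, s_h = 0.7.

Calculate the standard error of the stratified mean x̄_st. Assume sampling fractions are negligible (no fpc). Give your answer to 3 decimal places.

SE(x̄_st) ≈ 0.184

V̂(x̄_st) = Σ W_h² s_h²/n_h, with W_h = N_h/N and N = 730:
  stratum 1: (170/730)²·2.0²/12 = 0.0180772
  stratum 2: (80/730)²·2.4²/7 = 0.00988232
  stratum 3: (480/730)²·0.7²/36 = 0.00588478
V̂(x̄_st) = 0.0338443
SE(x̄_st) = √0.0338443 = 0.183968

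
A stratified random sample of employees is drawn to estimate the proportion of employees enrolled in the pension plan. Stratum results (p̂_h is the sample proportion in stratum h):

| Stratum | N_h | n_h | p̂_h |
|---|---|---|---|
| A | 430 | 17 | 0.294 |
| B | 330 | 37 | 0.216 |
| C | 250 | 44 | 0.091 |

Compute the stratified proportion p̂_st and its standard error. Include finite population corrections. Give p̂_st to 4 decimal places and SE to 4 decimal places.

p̂_st ≈ 0.2183, SE ≈ 0.0529

N = 1010; stratum weights W_h = N_h/N.
p̂_st = Σ W_h p̂_h = (430·0.294 + 330·0.216 + 250·0.091)/1010 = 0.21827
V̂(p̂_st) = Σ W_h² (1 − n_h/N_h) p̂_h(1−p̂_h)/(n_h−1):
  stratum A: (430/1010)²·(1 − 17/430)·0.294·0.706/16 = 0.00225844
  stratum B: (330/1010)²·(1 − 37/330)·0.216·0.784/36 = 0.000445868
  stratum C: (250/1010)²·(1 − 44/250)·0.091·0.909/43 = 9.71184e-05
V̂(p̂_st) = 0.00280142; SE = √V̂ = 0.0529285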